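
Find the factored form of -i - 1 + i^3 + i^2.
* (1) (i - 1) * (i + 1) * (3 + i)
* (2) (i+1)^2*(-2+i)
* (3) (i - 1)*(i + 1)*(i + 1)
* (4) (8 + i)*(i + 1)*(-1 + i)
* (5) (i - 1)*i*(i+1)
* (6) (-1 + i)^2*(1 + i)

We need to factor -i - 1 + i^3 + i^2.
The factored form is (i - 1)*(i + 1)*(i + 1).
3) (i - 1)*(i + 1)*(i + 1)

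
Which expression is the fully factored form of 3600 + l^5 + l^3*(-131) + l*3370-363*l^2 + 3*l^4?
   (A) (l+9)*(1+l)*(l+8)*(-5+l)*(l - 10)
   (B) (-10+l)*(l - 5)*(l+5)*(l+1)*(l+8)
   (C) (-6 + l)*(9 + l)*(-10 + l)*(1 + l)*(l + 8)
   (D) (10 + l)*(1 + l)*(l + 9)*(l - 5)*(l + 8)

We need to factor 3600 + l^5 + l^3*(-131) + l*3370-363*l^2 + 3*l^4.
The factored form is (l+9)*(1+l)*(l+8)*(-5+l)*(l - 10).
A) (l+9)*(1+l)*(l+8)*(-5+l)*(l - 10)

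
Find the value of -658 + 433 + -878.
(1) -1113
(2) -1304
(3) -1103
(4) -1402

First: -658 + 433 = -225
Then: -225 + -878 = -1103
3) -1103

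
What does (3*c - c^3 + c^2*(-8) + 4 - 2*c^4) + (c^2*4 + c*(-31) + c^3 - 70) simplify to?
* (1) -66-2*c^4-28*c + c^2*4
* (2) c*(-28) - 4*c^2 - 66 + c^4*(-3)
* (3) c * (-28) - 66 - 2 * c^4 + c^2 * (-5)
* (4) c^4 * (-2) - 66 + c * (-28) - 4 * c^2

Adding the polynomials and combining like terms:
(3*c - c^3 + c^2*(-8) + 4 - 2*c^4) + (c^2*4 + c*(-31) + c^3 - 70)
= c^4 * (-2) - 66 + c * (-28) - 4 * c^2
4) c^4 * (-2) - 66 + c * (-28) - 4 * c^2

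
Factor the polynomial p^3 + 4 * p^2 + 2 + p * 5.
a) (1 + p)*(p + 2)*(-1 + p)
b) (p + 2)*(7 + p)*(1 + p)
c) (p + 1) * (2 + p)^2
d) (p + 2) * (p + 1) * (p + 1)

We need to factor p^3 + 4 * p^2 + 2 + p * 5.
The factored form is (p + 2) * (p + 1) * (p + 1).
d) (p + 2) * (p + 1) * (p + 1)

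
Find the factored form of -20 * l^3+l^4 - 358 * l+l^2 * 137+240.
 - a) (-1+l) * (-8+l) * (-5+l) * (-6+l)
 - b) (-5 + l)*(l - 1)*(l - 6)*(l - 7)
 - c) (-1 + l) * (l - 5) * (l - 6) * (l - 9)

We need to factor -20 * l^3+l^4 - 358 * l+l^2 * 137+240.
The factored form is (-1+l) * (-8+l) * (-5+l) * (-6+l).
a) (-1+l) * (-8+l) * (-5+l) * (-6+l)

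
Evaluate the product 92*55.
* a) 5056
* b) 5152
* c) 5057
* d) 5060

92 * 55 = 5060
d) 5060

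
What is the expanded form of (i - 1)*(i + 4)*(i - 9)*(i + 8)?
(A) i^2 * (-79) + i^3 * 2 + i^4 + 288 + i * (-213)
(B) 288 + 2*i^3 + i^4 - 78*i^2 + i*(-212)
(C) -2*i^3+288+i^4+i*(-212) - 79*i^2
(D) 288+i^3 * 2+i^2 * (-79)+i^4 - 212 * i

Expanding (i - 1)*(i + 4)*(i - 9)*(i + 8):
= 288+i^3 * 2+i^2 * (-79)+i^4 - 212 * i
D) 288+i^3 * 2+i^2 * (-79)+i^4 - 212 * i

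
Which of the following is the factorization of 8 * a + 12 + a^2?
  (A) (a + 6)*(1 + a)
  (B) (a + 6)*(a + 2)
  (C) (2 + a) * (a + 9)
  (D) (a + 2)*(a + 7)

We need to factor 8 * a + 12 + a^2.
The factored form is (a + 6)*(a + 2).
B) (a + 6)*(a + 2)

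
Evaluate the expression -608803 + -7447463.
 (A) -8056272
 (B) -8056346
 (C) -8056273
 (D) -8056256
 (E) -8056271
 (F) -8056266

-608803 + -7447463 = -8056266
F) -8056266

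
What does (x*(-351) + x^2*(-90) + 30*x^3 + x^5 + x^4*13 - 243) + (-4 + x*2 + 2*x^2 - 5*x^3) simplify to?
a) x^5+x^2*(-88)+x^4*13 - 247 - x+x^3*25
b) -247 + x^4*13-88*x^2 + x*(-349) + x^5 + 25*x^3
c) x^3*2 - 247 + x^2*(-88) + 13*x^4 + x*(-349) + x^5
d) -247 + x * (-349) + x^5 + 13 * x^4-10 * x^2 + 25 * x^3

Adding the polynomials and combining like terms:
(x*(-351) + x^2*(-90) + 30*x^3 + x^5 + x^4*13 - 243) + (-4 + x*2 + 2*x^2 - 5*x^3)
= -247 + x^4*13-88*x^2 + x*(-349) + x^5 + 25*x^3
b) -247 + x^4*13-88*x^2 + x*(-349) + x^5 + 25*x^3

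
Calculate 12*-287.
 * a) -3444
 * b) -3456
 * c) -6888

12 * -287 = -3444
a) -3444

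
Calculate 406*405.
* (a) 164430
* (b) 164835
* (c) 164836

406 * 405 = 164430
a) 164430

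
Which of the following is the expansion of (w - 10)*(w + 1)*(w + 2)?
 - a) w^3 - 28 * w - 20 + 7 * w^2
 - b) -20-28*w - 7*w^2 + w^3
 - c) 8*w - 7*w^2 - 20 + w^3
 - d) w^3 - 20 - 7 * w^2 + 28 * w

Expanding (w - 10)*(w + 1)*(w + 2):
= -20-28*w - 7*w^2 + w^3
b) -20-28*w - 7*w^2 + w^3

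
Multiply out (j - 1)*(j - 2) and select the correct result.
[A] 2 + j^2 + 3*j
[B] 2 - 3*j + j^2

Expanding (j - 1)*(j - 2):
= 2 - 3*j + j^2
B) 2 - 3*j + j^2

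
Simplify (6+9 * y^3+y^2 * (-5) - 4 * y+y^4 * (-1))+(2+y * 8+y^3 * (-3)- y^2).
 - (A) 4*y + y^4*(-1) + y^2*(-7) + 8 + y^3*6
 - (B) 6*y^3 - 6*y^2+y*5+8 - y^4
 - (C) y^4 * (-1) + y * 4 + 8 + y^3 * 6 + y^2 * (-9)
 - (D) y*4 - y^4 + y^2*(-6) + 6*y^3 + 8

Adding the polynomials and combining like terms:
(6 + 9*y^3 + y^2*(-5) - 4*y + y^4*(-1)) + (2 + y*8 + y^3*(-3) - y^2)
= y*4 - y^4 + y^2*(-6) + 6*y^3 + 8
D) y*4 - y^4 + y^2*(-6) + 6*y^3 + 8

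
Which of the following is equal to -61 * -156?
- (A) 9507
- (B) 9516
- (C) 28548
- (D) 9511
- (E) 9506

-61 * -156 = 9516
B) 9516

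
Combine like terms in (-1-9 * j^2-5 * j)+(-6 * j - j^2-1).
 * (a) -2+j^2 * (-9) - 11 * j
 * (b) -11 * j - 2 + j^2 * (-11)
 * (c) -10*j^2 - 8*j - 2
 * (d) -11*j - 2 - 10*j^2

Adding the polynomials and combining like terms:
(-1 - 9*j^2 - 5*j) + (-6*j - j^2 - 1)
= -11*j - 2 - 10*j^2
d) -11*j - 2 - 10*j^2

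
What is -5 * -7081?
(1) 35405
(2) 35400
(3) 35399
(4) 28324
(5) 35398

-5 * -7081 = 35405
1) 35405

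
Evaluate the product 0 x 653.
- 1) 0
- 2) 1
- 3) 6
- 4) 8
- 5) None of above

0 * 653 = 0
1) 0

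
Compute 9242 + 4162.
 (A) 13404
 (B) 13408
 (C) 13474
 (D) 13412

9242 + 4162 = 13404
A) 13404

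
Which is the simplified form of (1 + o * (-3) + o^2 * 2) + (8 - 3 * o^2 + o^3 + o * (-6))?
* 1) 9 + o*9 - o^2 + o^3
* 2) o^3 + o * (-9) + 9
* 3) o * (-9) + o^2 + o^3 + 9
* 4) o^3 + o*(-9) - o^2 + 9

Adding the polynomials and combining like terms:
(1 + o*(-3) + o^2*2) + (8 - 3*o^2 + o^3 + o*(-6))
= o^3 + o*(-9) - o^2 + 9
4) o^3 + o*(-9) - o^2 + 9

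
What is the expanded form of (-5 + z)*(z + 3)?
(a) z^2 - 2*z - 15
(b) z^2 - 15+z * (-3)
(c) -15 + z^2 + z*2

Expanding (-5 + z)*(z + 3):
= z^2 - 2*z - 15
a) z^2 - 2*z - 15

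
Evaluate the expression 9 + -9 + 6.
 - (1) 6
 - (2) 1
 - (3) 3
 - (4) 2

First: 9 + -9 = 0
Then: 0 + 6 = 6
1) 6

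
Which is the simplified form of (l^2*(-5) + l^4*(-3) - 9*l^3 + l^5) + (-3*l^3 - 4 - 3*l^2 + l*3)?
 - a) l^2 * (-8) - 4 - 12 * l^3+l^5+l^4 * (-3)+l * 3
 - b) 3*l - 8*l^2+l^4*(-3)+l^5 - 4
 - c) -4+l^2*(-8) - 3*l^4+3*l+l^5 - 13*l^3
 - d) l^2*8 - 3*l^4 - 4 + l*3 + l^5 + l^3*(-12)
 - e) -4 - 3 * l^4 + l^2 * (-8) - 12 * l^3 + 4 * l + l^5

Adding the polynomials and combining like terms:
(l^2*(-5) + l^4*(-3) - 9*l^3 + l^5) + (-3*l^3 - 4 - 3*l^2 + l*3)
= l^2 * (-8) - 4 - 12 * l^3+l^5+l^4 * (-3)+l * 3
a) l^2 * (-8) - 4 - 12 * l^3+l^5+l^4 * (-3)+l * 3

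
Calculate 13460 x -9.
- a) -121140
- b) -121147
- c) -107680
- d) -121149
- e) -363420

13460 * -9 = -121140
a) -121140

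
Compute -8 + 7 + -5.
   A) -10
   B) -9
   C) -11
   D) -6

First: -8 + 7 = -1
Then: -1 + -5 = -6
D) -6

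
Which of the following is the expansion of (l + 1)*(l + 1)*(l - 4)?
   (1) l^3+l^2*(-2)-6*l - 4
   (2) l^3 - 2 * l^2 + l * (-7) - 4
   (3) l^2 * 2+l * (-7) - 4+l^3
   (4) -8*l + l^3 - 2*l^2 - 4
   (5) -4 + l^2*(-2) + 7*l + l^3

Expanding (l + 1)*(l + 1)*(l - 4):
= l^3 - 2 * l^2 + l * (-7) - 4
2) l^3 - 2 * l^2 + l * (-7) - 4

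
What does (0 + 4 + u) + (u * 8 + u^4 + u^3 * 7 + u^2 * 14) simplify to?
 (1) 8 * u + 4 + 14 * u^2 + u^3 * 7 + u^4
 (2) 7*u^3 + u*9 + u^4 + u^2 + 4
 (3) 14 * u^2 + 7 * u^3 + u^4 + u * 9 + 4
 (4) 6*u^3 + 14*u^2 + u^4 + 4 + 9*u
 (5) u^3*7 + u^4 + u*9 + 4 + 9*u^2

Adding the polynomials and combining like terms:
(0 + 4 + u) + (u*8 + u^4 + u^3*7 + u^2*14)
= 14 * u^2 + 7 * u^3 + u^4 + u * 9 + 4
3) 14 * u^2 + 7 * u^3 + u^4 + u * 9 + 4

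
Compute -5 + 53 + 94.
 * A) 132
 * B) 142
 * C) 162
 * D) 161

First: -5 + 53 = 48
Then: 48 + 94 = 142
B) 142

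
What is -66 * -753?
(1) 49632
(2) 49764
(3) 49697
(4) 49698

-66 * -753 = 49698
4) 49698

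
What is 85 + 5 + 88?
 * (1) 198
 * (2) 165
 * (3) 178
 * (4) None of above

First: 85 + 5 = 90
Then: 90 + 88 = 178
3) 178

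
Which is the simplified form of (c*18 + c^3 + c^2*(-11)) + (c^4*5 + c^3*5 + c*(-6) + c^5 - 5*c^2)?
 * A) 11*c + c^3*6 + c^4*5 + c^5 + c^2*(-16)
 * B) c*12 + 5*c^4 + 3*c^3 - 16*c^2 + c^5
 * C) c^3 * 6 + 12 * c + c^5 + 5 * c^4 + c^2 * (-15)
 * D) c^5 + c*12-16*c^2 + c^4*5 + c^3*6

Adding the polynomials and combining like terms:
(c*18 + c^3 + c^2*(-11)) + (c^4*5 + c^3*5 + c*(-6) + c^5 - 5*c^2)
= c^5 + c*12-16*c^2 + c^4*5 + c^3*6
D) c^5 + c*12-16*c^2 + c^4*5 + c^3*6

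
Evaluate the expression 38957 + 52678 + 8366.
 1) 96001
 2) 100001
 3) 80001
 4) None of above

First: 38957 + 52678 = 91635
Then: 91635 + 8366 = 100001
2) 100001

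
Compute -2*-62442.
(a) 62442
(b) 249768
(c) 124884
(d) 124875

-2 * -62442 = 124884
c) 124884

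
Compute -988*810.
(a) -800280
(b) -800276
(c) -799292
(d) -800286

-988 * 810 = -800280
a) -800280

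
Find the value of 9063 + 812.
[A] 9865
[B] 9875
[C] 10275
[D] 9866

9063 + 812 = 9875
B) 9875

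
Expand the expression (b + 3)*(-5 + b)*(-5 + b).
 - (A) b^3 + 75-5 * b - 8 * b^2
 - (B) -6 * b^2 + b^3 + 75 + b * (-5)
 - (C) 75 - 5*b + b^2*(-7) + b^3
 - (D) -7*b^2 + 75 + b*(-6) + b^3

Expanding (b + 3)*(-5 + b)*(-5 + b):
= 75 - 5*b + b^2*(-7) + b^3
C) 75 - 5*b + b^2*(-7) + b^3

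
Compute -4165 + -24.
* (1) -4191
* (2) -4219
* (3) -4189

-4165 + -24 = -4189
3) -4189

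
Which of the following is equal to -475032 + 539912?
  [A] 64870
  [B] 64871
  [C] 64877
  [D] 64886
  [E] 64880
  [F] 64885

-475032 + 539912 = 64880
E) 64880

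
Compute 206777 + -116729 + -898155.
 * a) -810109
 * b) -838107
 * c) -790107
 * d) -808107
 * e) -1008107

First: 206777 + -116729 = 90048
Then: 90048 + -898155 = -808107
d) -808107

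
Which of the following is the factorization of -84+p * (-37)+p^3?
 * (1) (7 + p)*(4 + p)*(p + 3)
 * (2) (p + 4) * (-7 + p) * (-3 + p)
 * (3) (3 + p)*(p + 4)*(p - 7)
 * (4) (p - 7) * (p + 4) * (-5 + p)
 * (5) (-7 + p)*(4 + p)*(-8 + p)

We need to factor -84+p * (-37)+p^3.
The factored form is (3 + p)*(p + 4)*(p - 7).
3) (3 + p)*(p + 4)*(p - 7)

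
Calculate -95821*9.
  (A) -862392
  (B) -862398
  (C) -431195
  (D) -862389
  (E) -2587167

-95821 * 9 = -862389
D) -862389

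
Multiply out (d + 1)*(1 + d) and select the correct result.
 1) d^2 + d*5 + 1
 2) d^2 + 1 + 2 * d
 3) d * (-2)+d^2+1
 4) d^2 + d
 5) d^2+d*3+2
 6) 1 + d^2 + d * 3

Expanding (d + 1)*(1 + d):
= d^2 + 1 + 2 * d
2) d^2 + 1 + 2 * d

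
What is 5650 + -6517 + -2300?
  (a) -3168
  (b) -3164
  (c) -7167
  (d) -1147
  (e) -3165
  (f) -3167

First: 5650 + -6517 = -867
Then: -867 + -2300 = -3167
f) -3167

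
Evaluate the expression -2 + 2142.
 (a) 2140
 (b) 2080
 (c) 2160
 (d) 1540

-2 + 2142 = 2140
a) 2140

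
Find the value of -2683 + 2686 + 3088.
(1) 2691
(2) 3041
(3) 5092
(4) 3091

First: -2683 + 2686 = 3
Then: 3 + 3088 = 3091
4) 3091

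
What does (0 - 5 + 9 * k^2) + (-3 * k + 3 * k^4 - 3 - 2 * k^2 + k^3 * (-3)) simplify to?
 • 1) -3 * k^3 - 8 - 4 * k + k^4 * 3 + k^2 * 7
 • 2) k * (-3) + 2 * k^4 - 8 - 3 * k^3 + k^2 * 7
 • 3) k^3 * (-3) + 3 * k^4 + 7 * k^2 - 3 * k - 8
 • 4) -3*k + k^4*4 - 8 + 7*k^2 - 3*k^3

Adding the polynomials and combining like terms:
(0 - 5 + 9*k^2) + (-3*k + 3*k^4 - 3 - 2*k^2 + k^3*(-3))
= k^3 * (-3) + 3 * k^4 + 7 * k^2 - 3 * k - 8
3) k^3 * (-3) + 3 * k^4 + 7 * k^2 - 3 * k - 8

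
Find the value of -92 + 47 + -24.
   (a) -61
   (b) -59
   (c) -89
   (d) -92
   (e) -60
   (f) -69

First: -92 + 47 = -45
Then: -45 + -24 = -69
f) -69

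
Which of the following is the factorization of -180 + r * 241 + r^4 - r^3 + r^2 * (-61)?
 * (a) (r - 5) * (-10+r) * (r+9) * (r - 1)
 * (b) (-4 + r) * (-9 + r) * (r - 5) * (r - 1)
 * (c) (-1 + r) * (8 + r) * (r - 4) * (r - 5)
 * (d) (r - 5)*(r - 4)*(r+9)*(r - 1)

We need to factor -180 + r * 241 + r^4 - r^3 + r^2 * (-61).
The factored form is (r - 5)*(r - 4)*(r+9)*(r - 1).
d) (r - 5)*(r - 4)*(r+9)*(r - 1)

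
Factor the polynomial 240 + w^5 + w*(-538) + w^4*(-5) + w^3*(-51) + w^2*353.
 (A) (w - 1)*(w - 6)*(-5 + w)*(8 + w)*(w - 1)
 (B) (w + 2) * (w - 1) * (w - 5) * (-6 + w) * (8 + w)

We need to factor 240 + w^5 + w*(-538) + w^4*(-5) + w^3*(-51) + w^2*353.
The factored form is (w - 1)*(w - 6)*(-5 + w)*(8 + w)*(w - 1).
A) (w - 1)*(w - 6)*(-5 + w)*(8 + w)*(w - 1)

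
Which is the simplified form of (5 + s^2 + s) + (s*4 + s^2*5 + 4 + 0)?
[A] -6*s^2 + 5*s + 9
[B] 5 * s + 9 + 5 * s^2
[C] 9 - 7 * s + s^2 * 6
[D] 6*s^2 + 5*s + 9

Adding the polynomials and combining like terms:
(5 + s^2 + s) + (s*4 + s^2*5 + 4 + 0)
= 6*s^2 + 5*s + 9
D) 6*s^2 + 5*s + 9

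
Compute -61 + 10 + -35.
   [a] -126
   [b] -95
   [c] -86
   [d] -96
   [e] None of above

First: -61 + 10 = -51
Then: -51 + -35 = -86
c) -86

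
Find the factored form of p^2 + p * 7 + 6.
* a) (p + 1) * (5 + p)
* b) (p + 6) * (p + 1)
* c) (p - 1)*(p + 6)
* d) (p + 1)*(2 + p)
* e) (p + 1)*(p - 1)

We need to factor p^2 + p * 7 + 6.
The factored form is (p + 6) * (p + 1).
b) (p + 6) * (p + 1)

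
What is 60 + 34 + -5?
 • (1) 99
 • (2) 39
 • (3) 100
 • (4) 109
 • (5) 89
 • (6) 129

First: 60 + 34 = 94
Then: 94 + -5 = 89
5) 89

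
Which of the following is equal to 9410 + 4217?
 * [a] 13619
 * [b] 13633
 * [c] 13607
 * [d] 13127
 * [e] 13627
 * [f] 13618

9410 + 4217 = 13627
e) 13627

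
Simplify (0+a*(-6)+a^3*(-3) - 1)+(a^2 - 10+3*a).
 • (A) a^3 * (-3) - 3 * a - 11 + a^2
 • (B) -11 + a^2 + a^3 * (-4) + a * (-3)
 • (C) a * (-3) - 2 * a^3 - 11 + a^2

Adding the polynomials and combining like terms:
(0 + a*(-6) + a^3*(-3) - 1) + (a^2 - 10 + 3*a)
= a^3 * (-3) - 3 * a - 11 + a^2
A) a^3 * (-3) - 3 * a - 11 + a^2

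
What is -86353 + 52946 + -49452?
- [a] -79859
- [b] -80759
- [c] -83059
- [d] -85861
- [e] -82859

First: -86353 + 52946 = -33407
Then: -33407 + -49452 = -82859
e) -82859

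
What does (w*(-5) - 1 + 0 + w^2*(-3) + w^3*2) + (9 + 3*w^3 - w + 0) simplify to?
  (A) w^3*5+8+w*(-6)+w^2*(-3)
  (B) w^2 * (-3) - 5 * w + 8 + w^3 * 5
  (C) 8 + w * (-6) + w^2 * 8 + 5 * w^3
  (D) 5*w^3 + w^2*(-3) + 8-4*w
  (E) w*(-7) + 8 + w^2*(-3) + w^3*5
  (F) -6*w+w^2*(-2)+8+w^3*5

Adding the polynomials and combining like terms:
(w*(-5) - 1 + 0 + w^2*(-3) + w^3*2) + (9 + 3*w^3 - w + 0)
= w^3*5+8+w*(-6)+w^2*(-3)
A) w^3*5+8+w*(-6)+w^2*(-3)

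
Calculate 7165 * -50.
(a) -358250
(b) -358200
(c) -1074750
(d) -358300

7165 * -50 = -358250
a) -358250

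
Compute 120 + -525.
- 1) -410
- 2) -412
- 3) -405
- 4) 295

120 + -525 = -405
3) -405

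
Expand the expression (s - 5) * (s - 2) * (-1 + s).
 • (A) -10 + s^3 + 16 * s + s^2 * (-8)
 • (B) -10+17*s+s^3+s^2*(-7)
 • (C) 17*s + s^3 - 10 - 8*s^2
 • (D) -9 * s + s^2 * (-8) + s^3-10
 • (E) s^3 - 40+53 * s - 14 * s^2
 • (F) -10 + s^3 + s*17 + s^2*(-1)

Expanding (s - 5) * (s - 2) * (-1 + s):
= 17*s + s^3 - 10 - 8*s^2
C) 17*s + s^3 - 10 - 8*s^2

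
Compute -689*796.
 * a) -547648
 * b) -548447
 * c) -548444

-689 * 796 = -548444
c) -548444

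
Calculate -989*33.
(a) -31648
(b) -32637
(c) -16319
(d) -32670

-989 * 33 = -32637
b) -32637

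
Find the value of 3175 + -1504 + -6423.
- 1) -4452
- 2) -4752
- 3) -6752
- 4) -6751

First: 3175 + -1504 = 1671
Then: 1671 + -6423 = -4752
2) -4752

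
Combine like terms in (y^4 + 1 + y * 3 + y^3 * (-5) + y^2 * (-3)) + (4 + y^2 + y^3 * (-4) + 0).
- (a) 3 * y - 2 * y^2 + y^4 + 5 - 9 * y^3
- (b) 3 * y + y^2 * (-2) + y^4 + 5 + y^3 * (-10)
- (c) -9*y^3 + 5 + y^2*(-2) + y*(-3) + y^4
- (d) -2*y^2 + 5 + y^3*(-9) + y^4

Adding the polynomials and combining like terms:
(y^4 + 1 + y*3 + y^3*(-5) + y^2*(-3)) + (4 + y^2 + y^3*(-4) + 0)
= 3 * y - 2 * y^2 + y^4 + 5 - 9 * y^3
a) 3 * y - 2 * y^2 + y^4 + 5 - 9 * y^3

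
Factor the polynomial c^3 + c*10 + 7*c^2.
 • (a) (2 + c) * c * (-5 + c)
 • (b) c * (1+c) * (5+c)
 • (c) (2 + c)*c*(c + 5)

We need to factor c^3 + c*10 + 7*c^2.
The factored form is (2 + c)*c*(c + 5).
c) (2 + c)*c*(c + 5)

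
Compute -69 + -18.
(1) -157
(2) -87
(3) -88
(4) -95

-69 + -18 = -87
2) -87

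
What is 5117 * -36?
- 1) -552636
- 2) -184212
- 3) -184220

5117 * -36 = -184212
2) -184212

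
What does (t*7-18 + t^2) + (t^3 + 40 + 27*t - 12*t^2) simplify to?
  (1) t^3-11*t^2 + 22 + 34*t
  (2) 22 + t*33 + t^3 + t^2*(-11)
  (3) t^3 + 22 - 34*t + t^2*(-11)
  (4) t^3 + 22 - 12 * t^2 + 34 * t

Adding the polynomials and combining like terms:
(t*7 - 18 + t^2) + (t^3 + 40 + 27*t - 12*t^2)
= t^3-11*t^2 + 22 + 34*t
1) t^3-11*t^2 + 22 + 34*t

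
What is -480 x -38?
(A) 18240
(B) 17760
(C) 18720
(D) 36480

-480 * -38 = 18240
A) 18240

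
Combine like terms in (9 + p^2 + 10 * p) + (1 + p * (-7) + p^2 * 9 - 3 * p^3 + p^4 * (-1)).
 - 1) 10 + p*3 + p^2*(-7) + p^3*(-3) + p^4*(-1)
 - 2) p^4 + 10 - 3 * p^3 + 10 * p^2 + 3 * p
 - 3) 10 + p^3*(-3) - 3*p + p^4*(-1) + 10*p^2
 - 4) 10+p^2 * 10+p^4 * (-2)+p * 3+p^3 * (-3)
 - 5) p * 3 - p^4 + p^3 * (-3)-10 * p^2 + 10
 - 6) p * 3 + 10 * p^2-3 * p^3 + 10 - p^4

Adding the polynomials and combining like terms:
(9 + p^2 + 10*p) + (1 + p*(-7) + p^2*9 - 3*p^3 + p^4*(-1))
= p * 3 + 10 * p^2-3 * p^3 + 10 - p^4
6) p * 3 + 10 * p^2-3 * p^3 + 10 - p^4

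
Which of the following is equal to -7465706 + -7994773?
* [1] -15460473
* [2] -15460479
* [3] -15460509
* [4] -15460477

-7465706 + -7994773 = -15460479
2) -15460479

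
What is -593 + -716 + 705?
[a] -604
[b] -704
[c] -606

First: -593 + -716 = -1309
Then: -1309 + 705 = -604
a) -604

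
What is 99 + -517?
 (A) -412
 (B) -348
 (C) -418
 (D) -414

99 + -517 = -418
C) -418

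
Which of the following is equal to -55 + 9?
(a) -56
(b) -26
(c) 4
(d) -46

-55 + 9 = -46
d) -46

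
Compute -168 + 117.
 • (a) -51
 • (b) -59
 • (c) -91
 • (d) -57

-168 + 117 = -51
a) -51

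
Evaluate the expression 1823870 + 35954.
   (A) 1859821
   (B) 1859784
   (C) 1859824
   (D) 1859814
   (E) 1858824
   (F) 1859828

1823870 + 35954 = 1859824
C) 1859824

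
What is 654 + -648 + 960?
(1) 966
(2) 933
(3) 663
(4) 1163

First: 654 + -648 = 6
Then: 6 + 960 = 966
1) 966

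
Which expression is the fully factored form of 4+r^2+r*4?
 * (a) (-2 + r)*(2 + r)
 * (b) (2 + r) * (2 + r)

We need to factor 4+r^2+r*4.
The factored form is (2 + r) * (2 + r).
b) (2 + r) * (2 + r)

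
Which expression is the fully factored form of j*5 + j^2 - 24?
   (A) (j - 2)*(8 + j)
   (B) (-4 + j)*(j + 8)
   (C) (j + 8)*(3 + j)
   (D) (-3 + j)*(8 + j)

We need to factor j*5 + j^2 - 24.
The factored form is (-3 + j)*(8 + j).
D) (-3 + j)*(8 + j)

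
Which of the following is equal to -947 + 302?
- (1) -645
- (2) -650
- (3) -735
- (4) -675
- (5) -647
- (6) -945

-947 + 302 = -645
1) -645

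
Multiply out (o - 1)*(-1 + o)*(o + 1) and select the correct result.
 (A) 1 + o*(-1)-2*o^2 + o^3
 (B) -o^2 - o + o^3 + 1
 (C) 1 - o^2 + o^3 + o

Expanding (o - 1)*(-1 + o)*(o + 1):
= -o^2 - o + o^3 + 1
B) -o^2 - o + o^3 + 1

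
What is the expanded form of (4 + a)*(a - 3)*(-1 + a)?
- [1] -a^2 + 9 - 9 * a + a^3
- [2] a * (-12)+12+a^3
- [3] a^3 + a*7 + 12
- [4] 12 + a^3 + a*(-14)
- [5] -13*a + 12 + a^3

Expanding (4 + a)*(a - 3)*(-1 + a):
= -13*a + 12 + a^3
5) -13*a + 12 + a^3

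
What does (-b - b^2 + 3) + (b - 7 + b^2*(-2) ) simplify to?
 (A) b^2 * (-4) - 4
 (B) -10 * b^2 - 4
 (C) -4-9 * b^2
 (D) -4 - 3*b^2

Adding the polynomials and combining like terms:
(-b - b^2 + 3) + (b - 7 + b^2*(-2))
= -4 - 3*b^2
D) -4 - 3*b^2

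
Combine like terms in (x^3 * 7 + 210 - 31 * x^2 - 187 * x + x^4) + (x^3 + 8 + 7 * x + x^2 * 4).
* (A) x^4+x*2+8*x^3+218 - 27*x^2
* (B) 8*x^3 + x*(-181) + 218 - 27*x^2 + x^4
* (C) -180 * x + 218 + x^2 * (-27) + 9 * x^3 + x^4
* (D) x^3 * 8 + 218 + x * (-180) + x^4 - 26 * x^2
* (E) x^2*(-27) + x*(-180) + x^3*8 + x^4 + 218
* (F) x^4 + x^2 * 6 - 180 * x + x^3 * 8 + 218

Adding the polynomials and combining like terms:
(x^3*7 + 210 - 31*x^2 - 187*x + x^4) + (x^3 + 8 + 7*x + x^2*4)
= x^2*(-27) + x*(-180) + x^3*8 + x^4 + 218
E) x^2*(-27) + x*(-180) + x^3*8 + x^4 + 218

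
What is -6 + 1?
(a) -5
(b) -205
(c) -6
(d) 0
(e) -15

-6 + 1 = -5
a) -5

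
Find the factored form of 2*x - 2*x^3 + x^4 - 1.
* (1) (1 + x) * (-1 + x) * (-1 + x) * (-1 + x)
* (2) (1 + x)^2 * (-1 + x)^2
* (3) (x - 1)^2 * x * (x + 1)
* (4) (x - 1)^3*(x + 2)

We need to factor 2*x - 2*x^3 + x^4 - 1.
The factored form is (1 + x) * (-1 + x) * (-1 + x) * (-1 + x).
1) (1 + x) * (-1 + x) * (-1 + x) * (-1 + x)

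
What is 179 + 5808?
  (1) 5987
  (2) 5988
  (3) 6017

179 + 5808 = 5987
1) 5987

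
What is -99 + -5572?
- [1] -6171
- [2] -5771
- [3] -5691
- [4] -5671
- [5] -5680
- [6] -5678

-99 + -5572 = -5671
4) -5671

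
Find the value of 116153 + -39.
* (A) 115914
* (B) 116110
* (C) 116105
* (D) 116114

116153 + -39 = 116114
D) 116114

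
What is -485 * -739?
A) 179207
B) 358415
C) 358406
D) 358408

-485 * -739 = 358415
B) 358415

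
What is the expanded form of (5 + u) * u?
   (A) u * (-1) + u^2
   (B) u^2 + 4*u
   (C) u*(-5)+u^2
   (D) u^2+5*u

Expanding (5 + u) * u:
= u^2+5*u
D) u^2+5*u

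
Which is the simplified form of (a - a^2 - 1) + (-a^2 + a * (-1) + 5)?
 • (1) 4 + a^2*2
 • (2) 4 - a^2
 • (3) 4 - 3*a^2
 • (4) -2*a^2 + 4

Adding the polynomials and combining like terms:
(a - a^2 - 1) + (-a^2 + a*(-1) + 5)
= -2*a^2 + 4
4) -2*a^2 + 4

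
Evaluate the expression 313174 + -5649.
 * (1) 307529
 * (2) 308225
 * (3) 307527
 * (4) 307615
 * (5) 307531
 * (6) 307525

313174 + -5649 = 307525
6) 307525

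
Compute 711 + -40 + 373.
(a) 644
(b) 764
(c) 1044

First: 711 + -40 = 671
Then: 671 + 373 = 1044
c) 1044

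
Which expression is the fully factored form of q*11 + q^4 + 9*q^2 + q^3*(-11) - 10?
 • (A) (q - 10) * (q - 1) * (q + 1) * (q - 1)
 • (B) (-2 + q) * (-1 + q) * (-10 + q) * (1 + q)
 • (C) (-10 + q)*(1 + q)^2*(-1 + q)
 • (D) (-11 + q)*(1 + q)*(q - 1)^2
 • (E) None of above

We need to factor q*11 + q^4 + 9*q^2 + q^3*(-11) - 10.
The factored form is (q - 10) * (q - 1) * (q + 1) * (q - 1).
A) (q - 10) * (q - 1) * (q + 1) * (q - 1)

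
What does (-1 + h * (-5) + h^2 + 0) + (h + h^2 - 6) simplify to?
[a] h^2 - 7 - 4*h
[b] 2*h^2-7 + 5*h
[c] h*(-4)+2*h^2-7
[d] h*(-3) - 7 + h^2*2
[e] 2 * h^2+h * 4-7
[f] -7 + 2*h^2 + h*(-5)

Adding the polynomials and combining like terms:
(-1 + h*(-5) + h^2 + 0) + (h + h^2 - 6)
= h*(-4)+2*h^2-7
c) h*(-4)+2*h^2-7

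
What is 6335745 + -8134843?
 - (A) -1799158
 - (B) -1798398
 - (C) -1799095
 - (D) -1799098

6335745 + -8134843 = -1799098
D) -1799098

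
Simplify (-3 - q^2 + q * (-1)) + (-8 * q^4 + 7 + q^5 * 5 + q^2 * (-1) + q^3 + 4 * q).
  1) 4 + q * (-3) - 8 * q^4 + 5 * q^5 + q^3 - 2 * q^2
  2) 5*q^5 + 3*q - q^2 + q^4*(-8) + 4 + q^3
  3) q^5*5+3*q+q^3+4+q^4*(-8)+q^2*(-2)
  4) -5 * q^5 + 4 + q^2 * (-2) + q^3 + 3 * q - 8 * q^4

Adding the polynomials and combining like terms:
(-3 - q^2 + q*(-1)) + (-8*q^4 + 7 + q^5*5 + q^2*(-1) + q^3 + 4*q)
= q^5*5+3*q+q^3+4+q^4*(-8)+q^2*(-2)
3) q^5*5+3*q+q^3+4+q^4*(-8)+q^2*(-2)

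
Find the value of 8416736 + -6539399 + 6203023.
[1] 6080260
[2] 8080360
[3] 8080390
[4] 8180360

First: 8416736 + -6539399 = 1877337
Then: 1877337 + 6203023 = 8080360
2) 8080360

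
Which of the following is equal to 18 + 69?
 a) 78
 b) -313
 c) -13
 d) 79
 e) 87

18 + 69 = 87
e) 87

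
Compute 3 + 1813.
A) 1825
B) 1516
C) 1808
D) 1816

3 + 1813 = 1816
D) 1816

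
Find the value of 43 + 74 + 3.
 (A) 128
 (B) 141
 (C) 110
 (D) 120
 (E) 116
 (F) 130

First: 43 + 74 = 117
Then: 117 + 3 = 120
D) 120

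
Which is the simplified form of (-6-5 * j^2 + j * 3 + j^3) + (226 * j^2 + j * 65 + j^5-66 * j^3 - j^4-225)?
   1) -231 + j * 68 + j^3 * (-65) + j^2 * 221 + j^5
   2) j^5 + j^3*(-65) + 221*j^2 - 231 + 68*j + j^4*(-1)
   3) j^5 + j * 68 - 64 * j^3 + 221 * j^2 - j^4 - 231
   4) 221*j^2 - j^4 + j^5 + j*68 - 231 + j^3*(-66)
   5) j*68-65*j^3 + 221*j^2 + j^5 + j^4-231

Adding the polynomials and combining like terms:
(-6 - 5*j^2 + j*3 + j^3) + (226*j^2 + j*65 + j^5 - 66*j^3 - j^4 - 225)
= j^5 + j^3*(-65) + 221*j^2 - 231 + 68*j + j^4*(-1)
2) j^5 + j^3*(-65) + 221*j^2 - 231 + 68*j + j^4*(-1)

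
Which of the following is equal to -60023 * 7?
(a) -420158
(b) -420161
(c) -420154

-60023 * 7 = -420161
b) -420161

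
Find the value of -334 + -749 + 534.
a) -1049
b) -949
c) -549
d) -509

First: -334 + -749 = -1083
Then: -1083 + 534 = -549
c) -549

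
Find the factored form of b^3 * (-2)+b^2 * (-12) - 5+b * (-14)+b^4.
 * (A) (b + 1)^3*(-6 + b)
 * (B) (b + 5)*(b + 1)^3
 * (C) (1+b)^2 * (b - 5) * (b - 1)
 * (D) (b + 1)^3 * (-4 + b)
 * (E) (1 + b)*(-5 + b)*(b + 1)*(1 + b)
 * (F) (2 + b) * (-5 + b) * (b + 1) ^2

We need to factor b^3 * (-2)+b^2 * (-12) - 5+b * (-14)+b^4.
The factored form is (1 + b)*(-5 + b)*(b + 1)*(1 + b).
E) (1 + b)*(-5 + b)*(b + 1)*(1 + b)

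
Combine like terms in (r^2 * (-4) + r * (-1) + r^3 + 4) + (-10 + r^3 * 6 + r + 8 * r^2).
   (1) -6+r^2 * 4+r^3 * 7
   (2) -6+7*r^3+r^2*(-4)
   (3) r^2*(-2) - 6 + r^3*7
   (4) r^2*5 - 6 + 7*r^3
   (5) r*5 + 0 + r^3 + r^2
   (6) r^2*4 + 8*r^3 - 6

Adding the polynomials and combining like terms:
(r^2*(-4) + r*(-1) + r^3 + 4) + (-10 + r^3*6 + r + 8*r^2)
= -6+r^2 * 4+r^3 * 7
1) -6+r^2 * 4+r^3 * 7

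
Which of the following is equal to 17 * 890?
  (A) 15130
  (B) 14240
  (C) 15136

17 * 890 = 15130
A) 15130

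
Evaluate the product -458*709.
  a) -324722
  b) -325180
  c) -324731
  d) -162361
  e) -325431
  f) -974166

-458 * 709 = -324722
a) -324722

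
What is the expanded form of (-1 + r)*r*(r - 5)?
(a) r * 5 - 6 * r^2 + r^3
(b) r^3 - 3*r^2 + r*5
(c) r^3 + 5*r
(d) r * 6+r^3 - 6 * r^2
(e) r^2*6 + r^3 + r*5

Expanding (-1 + r)*r*(r - 5):
= r * 5 - 6 * r^2 + r^3
a) r * 5 - 6 * r^2 + r^3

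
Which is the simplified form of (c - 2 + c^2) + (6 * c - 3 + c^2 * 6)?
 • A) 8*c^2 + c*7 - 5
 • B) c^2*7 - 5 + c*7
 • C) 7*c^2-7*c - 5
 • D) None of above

Adding the polynomials and combining like terms:
(c - 2 + c^2) + (6*c - 3 + c^2*6)
= c^2*7 - 5 + c*7
B) c^2*7 - 5 + c*7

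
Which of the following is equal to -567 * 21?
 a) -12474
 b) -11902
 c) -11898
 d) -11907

-567 * 21 = -11907
d) -11907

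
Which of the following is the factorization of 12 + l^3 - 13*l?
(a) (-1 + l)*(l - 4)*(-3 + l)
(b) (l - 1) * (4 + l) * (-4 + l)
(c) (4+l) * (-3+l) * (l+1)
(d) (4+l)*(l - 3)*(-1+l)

We need to factor 12 + l^3 - 13*l.
The factored form is (4+l)*(l - 3)*(-1+l).
d) (4+l)*(l - 3)*(-1+l)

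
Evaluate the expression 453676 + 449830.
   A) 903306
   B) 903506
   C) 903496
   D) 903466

453676 + 449830 = 903506
B) 903506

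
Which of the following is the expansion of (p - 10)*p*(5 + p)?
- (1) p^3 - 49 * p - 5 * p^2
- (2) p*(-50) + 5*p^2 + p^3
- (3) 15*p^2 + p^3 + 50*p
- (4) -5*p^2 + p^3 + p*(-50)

Expanding (p - 10)*p*(5 + p):
= -5*p^2 + p^3 + p*(-50)
4) -5*p^2 + p^3 + p*(-50)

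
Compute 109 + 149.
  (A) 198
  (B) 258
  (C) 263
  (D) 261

109 + 149 = 258
B) 258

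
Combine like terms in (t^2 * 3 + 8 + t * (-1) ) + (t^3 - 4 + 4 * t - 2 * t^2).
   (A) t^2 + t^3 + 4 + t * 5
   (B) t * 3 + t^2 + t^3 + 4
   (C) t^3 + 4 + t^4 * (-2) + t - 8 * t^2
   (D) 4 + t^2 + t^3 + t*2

Adding the polynomials and combining like terms:
(t^2*3 + 8 + t*(-1)) + (t^3 - 4 + 4*t - 2*t^2)
= t * 3 + t^2 + t^3 + 4
B) t * 3 + t^2 + t^3 + 4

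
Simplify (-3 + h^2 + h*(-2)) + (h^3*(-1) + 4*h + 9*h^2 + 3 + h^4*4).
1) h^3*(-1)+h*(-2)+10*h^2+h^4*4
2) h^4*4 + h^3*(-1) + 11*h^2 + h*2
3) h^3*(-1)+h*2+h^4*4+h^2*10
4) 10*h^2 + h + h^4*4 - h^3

Adding the polynomials and combining like terms:
(-3 + h^2 + h*(-2)) + (h^3*(-1) + 4*h + 9*h^2 + 3 + h^4*4)
= h^3*(-1)+h*2+h^4*4+h^2*10
3) h^3*(-1)+h*2+h^4*4+h^2*10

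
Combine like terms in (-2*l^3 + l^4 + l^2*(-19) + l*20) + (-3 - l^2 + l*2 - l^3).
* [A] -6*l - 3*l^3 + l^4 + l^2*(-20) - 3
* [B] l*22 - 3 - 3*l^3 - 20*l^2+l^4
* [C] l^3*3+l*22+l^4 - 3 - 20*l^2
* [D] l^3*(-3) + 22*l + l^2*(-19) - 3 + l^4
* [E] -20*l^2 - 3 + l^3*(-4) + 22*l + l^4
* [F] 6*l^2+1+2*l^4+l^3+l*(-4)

Adding the polynomials and combining like terms:
(-2*l^3 + l^4 + l^2*(-19) + l*20) + (-3 - l^2 + l*2 - l^3)
= l*22 - 3 - 3*l^3 - 20*l^2+l^4
B) l*22 - 3 - 3*l^3 - 20*l^2+l^4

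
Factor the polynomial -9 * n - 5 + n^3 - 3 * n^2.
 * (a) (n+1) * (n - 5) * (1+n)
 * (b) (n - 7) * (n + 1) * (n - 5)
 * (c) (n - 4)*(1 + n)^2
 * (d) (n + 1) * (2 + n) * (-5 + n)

We need to factor -9 * n - 5 + n^3 - 3 * n^2.
The factored form is (n+1) * (n - 5) * (1+n).
a) (n+1) * (n - 5) * (1+n)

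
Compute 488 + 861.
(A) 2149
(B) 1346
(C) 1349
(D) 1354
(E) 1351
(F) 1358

488 + 861 = 1349
C) 1349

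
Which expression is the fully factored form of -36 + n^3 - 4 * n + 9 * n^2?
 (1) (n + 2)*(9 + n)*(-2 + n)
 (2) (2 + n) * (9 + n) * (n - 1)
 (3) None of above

We need to factor -36 + n^3 - 4 * n + 9 * n^2.
The factored form is (n + 2)*(9 + n)*(-2 + n).
1) (n + 2)*(9 + n)*(-2 + n)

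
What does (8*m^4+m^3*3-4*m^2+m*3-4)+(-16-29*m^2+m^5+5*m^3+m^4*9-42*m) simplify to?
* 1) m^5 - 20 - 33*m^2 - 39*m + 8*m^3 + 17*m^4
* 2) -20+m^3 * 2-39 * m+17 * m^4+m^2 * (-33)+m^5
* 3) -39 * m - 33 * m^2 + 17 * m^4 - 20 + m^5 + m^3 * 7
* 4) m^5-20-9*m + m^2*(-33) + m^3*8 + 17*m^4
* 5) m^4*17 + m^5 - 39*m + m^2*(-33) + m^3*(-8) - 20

Adding the polynomials and combining like terms:
(8*m^4 + m^3*3 - 4*m^2 + m*3 - 4) + (-16 - 29*m^2 + m^5 + 5*m^3 + m^4*9 - 42*m)
= m^5 - 20 - 33*m^2 - 39*m + 8*m^3 + 17*m^4
1) m^5 - 20 - 33*m^2 - 39*m + 8*m^3 + 17*m^4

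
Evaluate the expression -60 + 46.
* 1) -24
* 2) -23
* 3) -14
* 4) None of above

-60 + 46 = -14
3) -14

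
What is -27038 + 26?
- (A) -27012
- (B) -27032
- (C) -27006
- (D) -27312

-27038 + 26 = -27012
A) -27012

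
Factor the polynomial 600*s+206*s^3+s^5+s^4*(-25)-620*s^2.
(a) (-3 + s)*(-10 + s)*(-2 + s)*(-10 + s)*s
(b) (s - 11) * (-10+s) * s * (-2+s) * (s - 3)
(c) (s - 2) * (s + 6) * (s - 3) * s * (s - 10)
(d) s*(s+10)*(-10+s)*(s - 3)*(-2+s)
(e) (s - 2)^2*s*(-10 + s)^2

We need to factor 600*s+206*s^3+s^5+s^4*(-25)-620*s^2.
The factored form is (-3 + s)*(-10 + s)*(-2 + s)*(-10 + s)*s.
a) (-3 + s)*(-10 + s)*(-2 + s)*(-10 + s)*s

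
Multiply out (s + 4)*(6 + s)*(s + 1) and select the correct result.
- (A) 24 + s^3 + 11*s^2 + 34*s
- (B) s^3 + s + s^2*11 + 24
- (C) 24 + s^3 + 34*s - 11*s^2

Expanding (s + 4)*(6 + s)*(s + 1):
= 24 + s^3 + 11*s^2 + 34*s
A) 24 + s^3 + 11*s^2 + 34*s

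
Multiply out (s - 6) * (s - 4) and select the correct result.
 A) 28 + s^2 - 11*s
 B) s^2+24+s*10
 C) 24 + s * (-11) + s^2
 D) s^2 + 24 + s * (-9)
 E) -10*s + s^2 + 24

Expanding (s - 6) * (s - 4):
= -10*s + s^2 + 24
E) -10*s + s^2 + 24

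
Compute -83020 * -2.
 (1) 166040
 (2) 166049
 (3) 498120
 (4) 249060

-83020 * -2 = 166040
1) 166040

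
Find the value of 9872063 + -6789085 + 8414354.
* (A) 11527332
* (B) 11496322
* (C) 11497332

First: 9872063 + -6789085 = 3082978
Then: 3082978 + 8414354 = 11497332
C) 11497332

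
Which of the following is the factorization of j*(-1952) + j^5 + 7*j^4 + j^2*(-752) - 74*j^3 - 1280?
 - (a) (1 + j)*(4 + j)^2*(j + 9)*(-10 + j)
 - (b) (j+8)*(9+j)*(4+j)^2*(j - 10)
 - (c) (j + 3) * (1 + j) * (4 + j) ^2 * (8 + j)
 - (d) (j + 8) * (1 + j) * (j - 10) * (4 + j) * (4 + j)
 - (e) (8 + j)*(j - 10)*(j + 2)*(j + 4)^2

We need to factor j*(-1952) + j^5 + 7*j^4 + j^2*(-752) - 74*j^3 - 1280.
The factored form is (j + 8) * (1 + j) * (j - 10) * (4 + j) * (4 + j).
d) (j + 8) * (1 + j) * (j - 10) * (4 + j) * (4 + j)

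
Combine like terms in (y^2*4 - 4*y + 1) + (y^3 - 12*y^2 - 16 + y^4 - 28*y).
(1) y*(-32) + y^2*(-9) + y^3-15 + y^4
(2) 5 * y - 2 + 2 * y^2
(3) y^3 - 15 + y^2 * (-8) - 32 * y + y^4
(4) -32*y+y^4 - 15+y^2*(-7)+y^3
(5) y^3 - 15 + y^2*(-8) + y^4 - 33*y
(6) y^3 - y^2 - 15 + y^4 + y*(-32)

Adding the polynomials and combining like terms:
(y^2*4 - 4*y + 1) + (y^3 - 12*y^2 - 16 + y^4 - 28*y)
= y^3 - 15 + y^2 * (-8) - 32 * y + y^4
3) y^3 - 15 + y^2 * (-8) - 32 * y + y^4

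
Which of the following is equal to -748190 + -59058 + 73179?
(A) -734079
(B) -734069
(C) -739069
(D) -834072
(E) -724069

First: -748190 + -59058 = -807248
Then: -807248 + 73179 = -734069
B) -734069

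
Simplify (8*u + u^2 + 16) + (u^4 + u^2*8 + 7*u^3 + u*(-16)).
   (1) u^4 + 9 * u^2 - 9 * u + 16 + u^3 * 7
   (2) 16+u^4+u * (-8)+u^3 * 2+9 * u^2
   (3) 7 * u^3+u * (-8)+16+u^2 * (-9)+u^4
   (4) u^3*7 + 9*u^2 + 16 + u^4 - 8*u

Adding the polynomials and combining like terms:
(8*u + u^2 + 16) + (u^4 + u^2*8 + 7*u^3 + u*(-16))
= u^3*7 + 9*u^2 + 16 + u^4 - 8*u
4) u^3*7 + 9*u^2 + 16 + u^4 - 8*u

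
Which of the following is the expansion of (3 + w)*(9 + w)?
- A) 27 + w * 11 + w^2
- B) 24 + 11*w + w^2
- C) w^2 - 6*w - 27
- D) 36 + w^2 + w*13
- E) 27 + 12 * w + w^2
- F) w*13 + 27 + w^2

Expanding (3 + w)*(9 + w):
= 27 + 12 * w + w^2
E) 27 + 12 * w + w^2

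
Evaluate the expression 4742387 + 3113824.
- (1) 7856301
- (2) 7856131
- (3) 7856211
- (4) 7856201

4742387 + 3113824 = 7856211
3) 7856211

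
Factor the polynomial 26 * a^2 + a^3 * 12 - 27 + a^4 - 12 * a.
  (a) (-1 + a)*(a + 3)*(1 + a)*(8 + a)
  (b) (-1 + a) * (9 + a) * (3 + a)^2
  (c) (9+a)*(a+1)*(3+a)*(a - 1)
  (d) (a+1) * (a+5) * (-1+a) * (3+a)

We need to factor 26 * a^2 + a^3 * 12 - 27 + a^4 - 12 * a.
The factored form is (9+a)*(a+1)*(3+a)*(a - 1).
c) (9+a)*(a+1)*(3+a)*(a - 1)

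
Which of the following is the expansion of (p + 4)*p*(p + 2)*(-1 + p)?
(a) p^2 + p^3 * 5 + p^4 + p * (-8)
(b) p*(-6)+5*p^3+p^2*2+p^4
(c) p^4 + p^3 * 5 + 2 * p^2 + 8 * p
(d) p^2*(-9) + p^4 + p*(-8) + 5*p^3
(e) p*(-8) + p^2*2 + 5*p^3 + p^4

Expanding (p + 4)*p*(p + 2)*(-1 + p):
= p*(-8) + p^2*2 + 5*p^3 + p^4
e) p*(-8) + p^2*2 + 5*p^3 + p^4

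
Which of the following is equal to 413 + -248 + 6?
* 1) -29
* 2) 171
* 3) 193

First: 413 + -248 = 165
Then: 165 + 6 = 171
2) 171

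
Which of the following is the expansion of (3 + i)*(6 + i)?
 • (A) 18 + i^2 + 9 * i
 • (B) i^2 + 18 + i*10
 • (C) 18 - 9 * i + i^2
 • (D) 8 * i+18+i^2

Expanding (3 + i)*(6 + i):
= 18 + i^2 + 9 * i
A) 18 + i^2 + 9 * i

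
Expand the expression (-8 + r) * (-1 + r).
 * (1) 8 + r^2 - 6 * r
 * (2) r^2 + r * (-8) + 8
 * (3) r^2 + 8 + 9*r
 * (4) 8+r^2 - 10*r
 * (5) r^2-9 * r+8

Expanding (-8 + r) * (-1 + r):
= r^2-9 * r+8
5) r^2-9 * r+8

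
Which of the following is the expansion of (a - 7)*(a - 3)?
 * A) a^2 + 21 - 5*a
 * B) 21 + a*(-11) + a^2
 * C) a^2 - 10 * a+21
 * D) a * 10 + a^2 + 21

Expanding (a - 7)*(a - 3):
= a^2 - 10 * a+21
C) a^2 - 10 * a+21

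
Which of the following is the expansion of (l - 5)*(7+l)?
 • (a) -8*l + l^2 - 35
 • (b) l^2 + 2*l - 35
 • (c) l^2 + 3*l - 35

Expanding (l - 5)*(7+l):
= l^2 + 2*l - 35
b) l^2 + 2*l - 35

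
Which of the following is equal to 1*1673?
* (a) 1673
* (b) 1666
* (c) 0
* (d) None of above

1 * 1673 = 1673
a) 1673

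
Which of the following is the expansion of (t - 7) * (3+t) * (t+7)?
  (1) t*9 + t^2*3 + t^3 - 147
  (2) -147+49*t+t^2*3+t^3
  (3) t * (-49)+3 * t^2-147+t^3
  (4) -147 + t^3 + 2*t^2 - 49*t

Expanding (t - 7) * (3+t) * (t+7):
= t * (-49)+3 * t^2-147+t^3
3) t * (-49)+3 * t^2-147+t^3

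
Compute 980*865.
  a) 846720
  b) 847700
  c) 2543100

980 * 865 = 847700
b) 847700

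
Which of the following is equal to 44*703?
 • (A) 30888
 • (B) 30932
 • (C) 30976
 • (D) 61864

44 * 703 = 30932
B) 30932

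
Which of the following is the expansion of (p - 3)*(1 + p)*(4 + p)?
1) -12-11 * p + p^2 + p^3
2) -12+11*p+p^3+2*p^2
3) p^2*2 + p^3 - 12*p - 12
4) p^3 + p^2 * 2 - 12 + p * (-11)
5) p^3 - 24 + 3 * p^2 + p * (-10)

Expanding (p - 3)*(1 + p)*(4 + p):
= p^3 + p^2 * 2 - 12 + p * (-11)
4) p^3 + p^2 * 2 - 12 + p * (-11)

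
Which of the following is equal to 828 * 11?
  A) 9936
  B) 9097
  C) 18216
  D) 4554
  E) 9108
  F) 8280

828 * 11 = 9108
E) 9108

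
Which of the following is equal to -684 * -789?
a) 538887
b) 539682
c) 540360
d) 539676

-684 * -789 = 539676
d) 539676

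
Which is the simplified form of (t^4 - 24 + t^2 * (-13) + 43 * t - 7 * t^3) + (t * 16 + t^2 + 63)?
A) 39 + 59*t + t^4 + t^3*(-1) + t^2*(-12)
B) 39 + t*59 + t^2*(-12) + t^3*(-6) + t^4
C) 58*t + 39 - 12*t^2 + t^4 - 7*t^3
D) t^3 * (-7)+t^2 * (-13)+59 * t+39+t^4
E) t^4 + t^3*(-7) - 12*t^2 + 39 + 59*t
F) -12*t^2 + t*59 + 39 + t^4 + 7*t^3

Adding the polynomials and combining like terms:
(t^4 - 24 + t^2*(-13) + 43*t - 7*t^3) + (t*16 + t^2 + 63)
= t^4 + t^3*(-7) - 12*t^2 + 39 + 59*t
E) t^4 + t^3*(-7) - 12*t^2 + 39 + 59*t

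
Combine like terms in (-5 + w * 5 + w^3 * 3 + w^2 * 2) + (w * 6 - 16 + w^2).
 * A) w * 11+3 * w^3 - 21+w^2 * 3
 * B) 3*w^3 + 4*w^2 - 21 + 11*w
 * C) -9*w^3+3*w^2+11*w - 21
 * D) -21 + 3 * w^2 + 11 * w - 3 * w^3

Adding the polynomials and combining like terms:
(-5 + w*5 + w^3*3 + w^2*2) + (w*6 - 16 + w^2)
= w * 11+3 * w^3 - 21+w^2 * 3
A) w * 11+3 * w^3 - 21+w^2 * 3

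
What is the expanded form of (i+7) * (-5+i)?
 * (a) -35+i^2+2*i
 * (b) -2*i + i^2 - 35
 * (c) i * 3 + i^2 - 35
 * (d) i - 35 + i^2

Expanding (i+7) * (-5+i):
= -35+i^2+2*i
a) -35+i^2+2*i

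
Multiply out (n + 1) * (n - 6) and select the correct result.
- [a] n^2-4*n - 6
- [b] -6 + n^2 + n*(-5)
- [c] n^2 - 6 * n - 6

Expanding (n + 1) * (n - 6):
= -6 + n^2 + n*(-5)
b) -6 + n^2 + n*(-5)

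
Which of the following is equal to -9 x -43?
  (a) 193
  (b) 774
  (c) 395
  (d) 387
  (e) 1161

-9 * -43 = 387
d) 387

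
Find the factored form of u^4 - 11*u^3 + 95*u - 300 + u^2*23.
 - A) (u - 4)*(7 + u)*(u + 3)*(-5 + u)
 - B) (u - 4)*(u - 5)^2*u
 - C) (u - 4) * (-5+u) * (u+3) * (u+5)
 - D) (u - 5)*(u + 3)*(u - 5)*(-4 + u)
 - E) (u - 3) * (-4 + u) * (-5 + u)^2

We need to factor u^4 - 11*u^3 + 95*u - 300 + u^2*23.
The factored form is (u - 5)*(u + 3)*(u - 5)*(-4 + u).
D) (u - 5)*(u + 3)*(u - 5)*(-4 + u)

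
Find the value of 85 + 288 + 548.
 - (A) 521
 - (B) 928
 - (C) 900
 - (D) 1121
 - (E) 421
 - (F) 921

First: 85 + 288 = 373
Then: 373 + 548 = 921
F) 921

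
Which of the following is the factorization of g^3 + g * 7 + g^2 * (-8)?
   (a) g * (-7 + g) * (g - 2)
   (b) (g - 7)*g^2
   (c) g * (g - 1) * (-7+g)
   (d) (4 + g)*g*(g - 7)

We need to factor g^3 + g * 7 + g^2 * (-8).
The factored form is g * (g - 1) * (-7+g).
c) g * (g - 1) * (-7+g)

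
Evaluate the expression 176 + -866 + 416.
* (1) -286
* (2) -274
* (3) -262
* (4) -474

First: 176 + -866 = -690
Then: -690 + 416 = -274
2) -274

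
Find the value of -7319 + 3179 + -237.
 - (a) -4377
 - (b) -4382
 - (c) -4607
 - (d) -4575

First: -7319 + 3179 = -4140
Then: -4140 + -237 = -4377
a) -4377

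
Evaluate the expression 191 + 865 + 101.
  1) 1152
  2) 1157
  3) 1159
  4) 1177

First: 191 + 865 = 1056
Then: 1056 + 101 = 1157
2) 1157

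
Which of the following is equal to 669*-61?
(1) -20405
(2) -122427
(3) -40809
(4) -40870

669 * -61 = -40809
3) -40809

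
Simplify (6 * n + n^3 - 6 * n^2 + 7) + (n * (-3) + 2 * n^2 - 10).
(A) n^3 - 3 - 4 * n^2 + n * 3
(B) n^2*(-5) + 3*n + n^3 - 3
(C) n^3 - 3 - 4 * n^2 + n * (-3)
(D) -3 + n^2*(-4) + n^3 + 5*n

Adding the polynomials and combining like terms:
(6*n + n^3 - 6*n^2 + 7) + (n*(-3) + 2*n^2 - 10)
= n^3 - 3 - 4 * n^2 + n * 3
A) n^3 - 3 - 4 * n^2 + n * 3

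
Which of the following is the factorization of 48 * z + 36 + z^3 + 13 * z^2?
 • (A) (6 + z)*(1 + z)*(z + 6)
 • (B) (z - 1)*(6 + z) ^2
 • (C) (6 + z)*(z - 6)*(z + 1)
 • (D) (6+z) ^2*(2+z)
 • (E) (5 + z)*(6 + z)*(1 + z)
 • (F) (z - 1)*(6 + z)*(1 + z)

We need to factor 48 * z + 36 + z^3 + 13 * z^2.
The factored form is (6 + z)*(1 + z)*(z + 6).
A) (6 + z)*(1 + z)*(z + 6)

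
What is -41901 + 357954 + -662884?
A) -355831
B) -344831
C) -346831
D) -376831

First: -41901 + 357954 = 316053
Then: 316053 + -662884 = -346831
C) -346831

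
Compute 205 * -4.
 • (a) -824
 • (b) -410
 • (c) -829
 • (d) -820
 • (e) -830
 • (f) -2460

205 * -4 = -820
d) -820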